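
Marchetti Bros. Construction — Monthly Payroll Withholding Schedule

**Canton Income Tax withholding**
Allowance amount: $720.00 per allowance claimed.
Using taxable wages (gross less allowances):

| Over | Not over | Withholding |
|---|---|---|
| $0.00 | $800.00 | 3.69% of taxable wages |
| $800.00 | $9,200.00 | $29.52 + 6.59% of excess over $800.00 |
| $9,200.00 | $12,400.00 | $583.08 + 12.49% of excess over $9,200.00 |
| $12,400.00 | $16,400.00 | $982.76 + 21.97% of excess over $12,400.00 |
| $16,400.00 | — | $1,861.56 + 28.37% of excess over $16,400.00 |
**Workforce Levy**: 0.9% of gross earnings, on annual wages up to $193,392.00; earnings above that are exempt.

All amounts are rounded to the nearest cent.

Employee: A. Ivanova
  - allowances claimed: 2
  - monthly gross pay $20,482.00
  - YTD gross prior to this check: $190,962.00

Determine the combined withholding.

$2,632.97

Canton Income Tax: taxable = $20,482.00 − 2×$720.00 = $19,042.00
  $1,861.56 + 28.37% × ($19,042.00 − $16,400.00) = $1,861.56 + 28.37% × $2,642.00 = $2,611.10
Workforce Levy: cap $193,392.00 − YTD $190,962.00 = $2,430.00 subject; 0.9% × $2,430.00 = $21.87
Total: $2,611.10 + $21.87 = $2,632.97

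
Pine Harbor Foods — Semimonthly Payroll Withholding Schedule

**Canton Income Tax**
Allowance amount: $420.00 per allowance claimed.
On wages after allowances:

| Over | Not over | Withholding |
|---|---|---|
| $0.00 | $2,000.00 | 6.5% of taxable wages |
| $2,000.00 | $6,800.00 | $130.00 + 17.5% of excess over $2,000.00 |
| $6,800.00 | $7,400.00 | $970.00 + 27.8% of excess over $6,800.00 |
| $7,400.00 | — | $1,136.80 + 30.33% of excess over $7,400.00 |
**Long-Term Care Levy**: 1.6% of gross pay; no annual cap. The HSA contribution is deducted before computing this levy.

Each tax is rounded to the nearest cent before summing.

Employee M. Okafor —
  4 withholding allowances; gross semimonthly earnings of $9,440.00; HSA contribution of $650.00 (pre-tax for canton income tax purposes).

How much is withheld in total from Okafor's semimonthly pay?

$1,196.82

Canton Income Tax: taxable = $9,440.00 − $650.00 − 4×$420.00 = $7,110.00
  $970.00 + 27.8% × ($7,110.00 − $6,800.00) = $970.00 + 27.8% × $310.00 = $1,056.18
Long-Term Care Levy: 1.6% × $8,790.00 = $140.64
Total: $1,056.18 + $140.64 = $1,196.82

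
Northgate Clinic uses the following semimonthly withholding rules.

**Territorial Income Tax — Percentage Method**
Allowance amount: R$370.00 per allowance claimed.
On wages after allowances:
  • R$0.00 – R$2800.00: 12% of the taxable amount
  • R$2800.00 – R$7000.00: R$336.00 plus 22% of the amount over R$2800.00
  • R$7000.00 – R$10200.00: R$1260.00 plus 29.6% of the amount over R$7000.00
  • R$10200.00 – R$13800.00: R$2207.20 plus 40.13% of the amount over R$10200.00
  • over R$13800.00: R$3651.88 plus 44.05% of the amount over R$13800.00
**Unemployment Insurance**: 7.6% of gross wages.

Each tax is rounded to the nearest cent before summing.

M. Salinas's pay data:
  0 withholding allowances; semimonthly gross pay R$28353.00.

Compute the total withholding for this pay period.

Territorial Income Tax: taxable = R$28353.00
  R$3651.88 + 44.05% × (R$28353.00 − R$13800.00) = R$3651.88 + 44.05% × R$14553.00 = R$10062.48
Unemployment Insurance: 7.6% × R$28353.00 = R$2154.83
Total: R$10062.48 + R$2154.83 = R$12217.31

R$12217.31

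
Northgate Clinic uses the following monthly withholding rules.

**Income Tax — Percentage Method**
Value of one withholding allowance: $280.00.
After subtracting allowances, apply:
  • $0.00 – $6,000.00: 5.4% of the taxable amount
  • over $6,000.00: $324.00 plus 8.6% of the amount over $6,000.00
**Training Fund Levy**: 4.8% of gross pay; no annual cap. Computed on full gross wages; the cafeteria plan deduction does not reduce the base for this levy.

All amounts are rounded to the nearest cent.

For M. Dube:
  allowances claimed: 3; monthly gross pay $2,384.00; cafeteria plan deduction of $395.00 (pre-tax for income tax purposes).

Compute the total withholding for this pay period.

$176.48

Income Tax: taxable = $2,384.00 − $395.00 − 3×$280.00 = $1,149.00
  5.4% × $1,149.00 = $62.05
Training Fund Levy: 4.8% × $2,384.00 = $114.43
Total: $62.05 + $114.43 = $176.48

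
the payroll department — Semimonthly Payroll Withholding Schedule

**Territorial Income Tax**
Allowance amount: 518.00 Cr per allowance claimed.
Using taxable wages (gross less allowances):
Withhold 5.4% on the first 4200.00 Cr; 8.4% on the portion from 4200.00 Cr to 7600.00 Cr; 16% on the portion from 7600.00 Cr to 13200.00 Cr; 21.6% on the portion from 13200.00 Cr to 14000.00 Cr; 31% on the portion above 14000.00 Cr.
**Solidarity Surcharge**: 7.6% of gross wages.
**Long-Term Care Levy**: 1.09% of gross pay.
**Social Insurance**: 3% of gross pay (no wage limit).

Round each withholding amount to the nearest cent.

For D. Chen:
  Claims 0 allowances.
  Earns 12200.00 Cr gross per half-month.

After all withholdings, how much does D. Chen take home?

Territorial Income Tax: taxable = 12200.00 Cr
  512.40 Cr + 16% × (12200.00 Cr − 7600.00 Cr) = 512.40 Cr + 16% × 4600.00 Cr = 1248.40 Cr
Solidarity Surcharge: 7.6% × 12200.00 Cr = 927.20 Cr
Long-Term Care Levy: 1.09% × 12200.00 Cr = 132.98 Cr
Social Insurance: 3% × 12200.00 Cr = 366.00 Cr
Total withheld: 1248.40 Cr + 927.20 Cr + 132.98 Cr + 366.00 Cr = 2674.58 Cr
Net pay: 12200.00 Cr − 2674.58 Cr = 9525.42 Cr

9525.42 Cr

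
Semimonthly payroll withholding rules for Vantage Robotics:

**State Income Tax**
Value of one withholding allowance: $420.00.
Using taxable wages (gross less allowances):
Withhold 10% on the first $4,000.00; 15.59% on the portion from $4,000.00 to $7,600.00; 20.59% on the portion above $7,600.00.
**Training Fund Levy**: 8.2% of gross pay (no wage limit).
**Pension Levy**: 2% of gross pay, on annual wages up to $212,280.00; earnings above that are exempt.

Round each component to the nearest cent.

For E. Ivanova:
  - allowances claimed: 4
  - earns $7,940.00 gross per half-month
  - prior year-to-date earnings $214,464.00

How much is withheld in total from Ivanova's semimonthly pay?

$1,403.41

State Income Tax: taxable = $7,940.00 − 4×$420.00 = $6,260.00
  $400.00 + 15.59% × ($6,260.00 − $4,000.00) = $400.00 + 15.59% × $2,260.00 = $752.33
Training Fund Levy: 8.2% × $7,940.00 = $651.08
Pension Levy: YTD $214,464.00 ≥ cap $212,280.00 → $0.00
Total: $752.33 + $651.08 + $0.00 = $1,403.41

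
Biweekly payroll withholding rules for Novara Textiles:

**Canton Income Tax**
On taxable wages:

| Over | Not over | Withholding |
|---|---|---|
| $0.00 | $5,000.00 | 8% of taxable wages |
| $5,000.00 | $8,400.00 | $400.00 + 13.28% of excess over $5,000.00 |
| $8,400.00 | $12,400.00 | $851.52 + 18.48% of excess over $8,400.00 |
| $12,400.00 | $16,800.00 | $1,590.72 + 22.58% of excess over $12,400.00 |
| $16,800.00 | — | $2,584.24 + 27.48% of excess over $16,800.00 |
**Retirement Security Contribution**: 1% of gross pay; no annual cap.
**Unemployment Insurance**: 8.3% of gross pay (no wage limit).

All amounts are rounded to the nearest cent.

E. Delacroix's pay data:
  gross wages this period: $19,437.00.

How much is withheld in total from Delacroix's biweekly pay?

$5,116.53

Canton Income Tax: taxable = $19,437.00
  $2,584.24 + 27.48% × ($19,437.00 − $16,800.00) = $2,584.24 + 27.48% × $2,637.00 = $3,308.89
Retirement Security Contribution: 1% × $19,437.00 = $194.37
Unemployment Insurance: 8.3% × $19,437.00 = $1,613.27
Total: $3,308.89 + $194.37 + $1,613.27 = $5,116.53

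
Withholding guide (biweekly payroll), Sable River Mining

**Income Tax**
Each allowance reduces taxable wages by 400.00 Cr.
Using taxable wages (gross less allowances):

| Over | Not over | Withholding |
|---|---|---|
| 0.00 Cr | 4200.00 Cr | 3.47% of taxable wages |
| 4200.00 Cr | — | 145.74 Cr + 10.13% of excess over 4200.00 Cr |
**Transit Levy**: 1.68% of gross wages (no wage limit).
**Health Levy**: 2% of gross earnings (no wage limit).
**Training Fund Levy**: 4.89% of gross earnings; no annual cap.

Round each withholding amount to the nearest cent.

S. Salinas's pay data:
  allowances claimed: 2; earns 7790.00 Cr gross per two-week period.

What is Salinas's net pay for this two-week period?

6694.03 Cr

Income Tax: taxable = 7790.00 Cr − 2×400.00 Cr = 6990.00 Cr
  145.74 Cr + 10.13% × (6990.00 Cr − 4200.00 Cr) = 145.74 Cr + 10.13% × 2790.00 Cr = 428.37 Cr
Transit Levy: 1.68% × 7790.00 Cr = 130.87 Cr
Health Levy: 2% × 7790.00 Cr = 155.80 Cr
Training Fund Levy: 4.89% × 7790.00 Cr = 380.93 Cr
Total withheld: 428.37 Cr + 130.87 Cr + 155.80 Cr + 380.93 Cr = 1095.97 Cr
Net pay: 7790.00 Cr − 1095.97 Cr = 6694.03 Cr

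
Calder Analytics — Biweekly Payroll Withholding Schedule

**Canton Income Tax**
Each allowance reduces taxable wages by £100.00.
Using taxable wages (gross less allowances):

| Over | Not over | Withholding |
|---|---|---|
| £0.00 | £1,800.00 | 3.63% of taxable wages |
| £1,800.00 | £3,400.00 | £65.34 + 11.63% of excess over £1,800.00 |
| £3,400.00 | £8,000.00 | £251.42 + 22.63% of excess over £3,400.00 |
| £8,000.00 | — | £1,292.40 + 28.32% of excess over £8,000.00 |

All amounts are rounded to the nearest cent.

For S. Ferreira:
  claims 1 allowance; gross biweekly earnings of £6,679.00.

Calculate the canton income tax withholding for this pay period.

Canton Income Tax: taxable = £6,679.00 − 1×£100.00 = £6,579.00
  £251.42 + 22.63% × (£6,579.00 − £3,400.00) = £251.42 + 22.63% × £3,179.00 = £970.83

£970.83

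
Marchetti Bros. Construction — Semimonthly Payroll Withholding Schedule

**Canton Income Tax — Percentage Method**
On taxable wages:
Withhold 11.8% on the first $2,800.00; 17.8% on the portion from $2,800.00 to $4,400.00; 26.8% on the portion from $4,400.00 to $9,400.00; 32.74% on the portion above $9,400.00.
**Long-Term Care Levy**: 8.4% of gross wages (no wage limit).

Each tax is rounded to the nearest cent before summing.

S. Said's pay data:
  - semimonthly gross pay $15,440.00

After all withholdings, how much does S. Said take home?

$10,210.34

Canton Income Tax: taxable = $15,440.00
  $1,955.20 + 32.74% × ($15,440.00 − $9,400.00) = $1,955.20 + 32.74% × $6,040.00 = $3,932.70
Long-Term Care Levy: 8.4% × $15,440.00 = $1,296.96
Total withheld: $3,932.70 + $1,296.96 = $5,229.66
Net pay: $15,440.00 − $5,229.66 = $10,210.34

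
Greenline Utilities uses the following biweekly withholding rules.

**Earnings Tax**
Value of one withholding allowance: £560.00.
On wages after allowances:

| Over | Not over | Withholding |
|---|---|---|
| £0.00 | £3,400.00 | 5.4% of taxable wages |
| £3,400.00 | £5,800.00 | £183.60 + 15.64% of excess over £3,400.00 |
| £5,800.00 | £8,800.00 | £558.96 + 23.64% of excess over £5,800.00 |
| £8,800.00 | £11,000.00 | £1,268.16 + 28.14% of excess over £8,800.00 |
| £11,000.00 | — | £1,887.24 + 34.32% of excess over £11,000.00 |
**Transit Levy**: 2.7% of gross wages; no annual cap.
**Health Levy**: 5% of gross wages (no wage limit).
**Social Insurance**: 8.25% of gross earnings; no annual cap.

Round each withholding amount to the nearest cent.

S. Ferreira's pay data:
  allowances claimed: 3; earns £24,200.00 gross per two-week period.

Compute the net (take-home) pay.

£14,499.20

Earnings Tax: taxable = £24,200.00 − 3×£560.00 = £22,520.00
  £1,887.24 + 34.32% × (£22,520.00 − £11,000.00) = £1,887.24 + 34.32% × £11,520.00 = £5,840.90
Transit Levy: 2.7% × £24,200.00 = £653.40
Health Levy: 5% × £24,200.00 = £1,210.00
Social Insurance: 8.25% × £24,200.00 = £1,996.50
Total withheld: £5,840.90 + £653.40 + £1,210.00 + £1,996.50 = £9,700.80
Net pay: £24,200.00 − £9,700.80 = £14,499.20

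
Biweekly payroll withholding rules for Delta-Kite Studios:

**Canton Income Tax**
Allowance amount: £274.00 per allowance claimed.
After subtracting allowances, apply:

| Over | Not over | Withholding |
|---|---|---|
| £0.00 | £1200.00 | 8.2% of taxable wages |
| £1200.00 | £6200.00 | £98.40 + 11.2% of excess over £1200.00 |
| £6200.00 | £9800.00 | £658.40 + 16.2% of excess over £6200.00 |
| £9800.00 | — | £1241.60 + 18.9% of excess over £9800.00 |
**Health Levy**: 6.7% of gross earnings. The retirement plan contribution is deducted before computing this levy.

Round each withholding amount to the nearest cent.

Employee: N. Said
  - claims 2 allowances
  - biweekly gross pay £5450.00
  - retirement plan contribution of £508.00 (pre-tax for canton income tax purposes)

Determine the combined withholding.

£787.24

Canton Income Tax: taxable = £5450.00 − £508.00 − 2×£274.00 = £4394.00
  £98.40 + 11.2% × (£4394.00 − £1200.00) = £98.40 + 11.2% × £3194.00 = £456.13
Health Levy: 6.7% × £4942.00 = £331.11
Total: £456.13 + £331.11 = £787.24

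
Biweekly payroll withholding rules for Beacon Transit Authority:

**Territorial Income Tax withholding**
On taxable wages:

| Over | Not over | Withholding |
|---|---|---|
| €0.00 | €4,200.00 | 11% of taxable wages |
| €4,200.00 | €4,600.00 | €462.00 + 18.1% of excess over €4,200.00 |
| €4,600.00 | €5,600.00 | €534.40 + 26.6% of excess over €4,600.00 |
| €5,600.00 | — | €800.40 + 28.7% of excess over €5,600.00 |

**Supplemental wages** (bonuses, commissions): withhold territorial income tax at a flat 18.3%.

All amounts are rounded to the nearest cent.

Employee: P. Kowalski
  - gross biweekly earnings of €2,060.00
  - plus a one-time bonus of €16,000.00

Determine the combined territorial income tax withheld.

€3,154.60

Territorial Income Tax: taxable = €2,060.00
  11% × €2,060.00 = €226.60
Supplemental (18.3% flat on bonus): 18.3% × €16,000.00 = €2,928.00
Total territorial income tax: €226.60 + €2,928.00 = €3,154.60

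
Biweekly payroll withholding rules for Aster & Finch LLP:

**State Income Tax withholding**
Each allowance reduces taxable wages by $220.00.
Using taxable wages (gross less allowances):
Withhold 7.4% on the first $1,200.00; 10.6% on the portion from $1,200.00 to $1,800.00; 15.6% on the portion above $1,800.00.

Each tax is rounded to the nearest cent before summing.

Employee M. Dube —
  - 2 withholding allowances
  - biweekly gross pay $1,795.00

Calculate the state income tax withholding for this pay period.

State Income Tax: taxable = $1,795.00 − 2×$220.00 = $1,355.00
  $88.80 + 10.6% × ($1,355.00 − $1,200.00) = $88.80 + 10.6% × $155.00 = $105.23

$105.23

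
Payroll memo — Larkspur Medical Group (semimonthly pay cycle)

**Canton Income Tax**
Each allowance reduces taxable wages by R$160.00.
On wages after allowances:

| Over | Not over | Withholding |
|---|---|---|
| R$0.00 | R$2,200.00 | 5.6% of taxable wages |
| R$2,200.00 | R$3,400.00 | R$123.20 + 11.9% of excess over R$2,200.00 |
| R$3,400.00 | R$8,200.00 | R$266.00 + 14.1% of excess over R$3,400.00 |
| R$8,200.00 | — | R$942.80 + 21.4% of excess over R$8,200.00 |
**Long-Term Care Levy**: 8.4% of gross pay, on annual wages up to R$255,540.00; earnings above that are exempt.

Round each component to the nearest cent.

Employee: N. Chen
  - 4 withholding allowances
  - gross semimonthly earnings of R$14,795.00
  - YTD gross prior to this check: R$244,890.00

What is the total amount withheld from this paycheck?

Canton Income Tax: taxable = R$14,795.00 − 4×R$160.00 = R$14,155.00
  R$942.80 + 21.4% × (R$14,155.00 − R$8,200.00) = R$942.80 + 21.4% × R$5,955.00 = R$2,217.17
Long-Term Care Levy: cap R$255,540.00 − YTD R$244,890.00 = R$10,650.00 subject; 8.4% × R$10,650.00 = R$894.60
Total: R$2,217.17 + R$894.60 = R$3,111.77

R$3,111.77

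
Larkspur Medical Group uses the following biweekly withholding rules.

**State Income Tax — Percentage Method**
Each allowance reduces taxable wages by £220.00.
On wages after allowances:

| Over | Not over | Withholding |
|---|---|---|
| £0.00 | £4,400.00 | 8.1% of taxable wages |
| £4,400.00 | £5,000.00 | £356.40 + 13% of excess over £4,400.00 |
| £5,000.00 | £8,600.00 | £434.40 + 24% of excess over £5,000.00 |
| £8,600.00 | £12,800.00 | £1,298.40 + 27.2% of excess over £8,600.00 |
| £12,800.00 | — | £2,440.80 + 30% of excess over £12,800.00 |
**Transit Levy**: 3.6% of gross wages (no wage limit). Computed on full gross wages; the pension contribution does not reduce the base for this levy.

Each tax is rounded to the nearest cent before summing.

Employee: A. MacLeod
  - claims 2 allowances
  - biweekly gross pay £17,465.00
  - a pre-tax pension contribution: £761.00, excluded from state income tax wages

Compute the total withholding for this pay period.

£4,108.74

State Income Tax: taxable = £17,465.00 − £761.00 − 2×£220.00 = £16,264.00
  £2,440.80 + 30% × (£16,264.00 − £12,800.00) = £2,440.80 + 30% × £3,464.00 = £3,480.00
Transit Levy: 3.6% × £17,465.00 = £628.74
Total: £3,480.00 + £628.74 = £4,108.74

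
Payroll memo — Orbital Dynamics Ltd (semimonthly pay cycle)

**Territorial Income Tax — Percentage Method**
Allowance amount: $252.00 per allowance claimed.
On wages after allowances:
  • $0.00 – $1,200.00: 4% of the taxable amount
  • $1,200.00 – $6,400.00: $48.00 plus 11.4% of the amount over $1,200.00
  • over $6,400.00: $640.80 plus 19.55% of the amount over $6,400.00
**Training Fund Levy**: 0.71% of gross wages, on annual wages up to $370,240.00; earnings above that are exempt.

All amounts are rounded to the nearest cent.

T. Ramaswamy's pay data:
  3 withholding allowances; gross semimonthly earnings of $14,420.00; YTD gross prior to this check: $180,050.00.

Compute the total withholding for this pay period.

Territorial Income Tax: taxable = $14,420.00 − 3×$252.00 = $13,664.00
  $640.80 + 19.55% × ($13,664.00 − $6,400.00) = $640.80 + 19.55% × $7,264.00 = $2,060.91
Training Fund Levy: 0.71% × $14,420.00 = $102.38
Total: $2,060.91 + $102.38 = $2,163.29

$2,163.29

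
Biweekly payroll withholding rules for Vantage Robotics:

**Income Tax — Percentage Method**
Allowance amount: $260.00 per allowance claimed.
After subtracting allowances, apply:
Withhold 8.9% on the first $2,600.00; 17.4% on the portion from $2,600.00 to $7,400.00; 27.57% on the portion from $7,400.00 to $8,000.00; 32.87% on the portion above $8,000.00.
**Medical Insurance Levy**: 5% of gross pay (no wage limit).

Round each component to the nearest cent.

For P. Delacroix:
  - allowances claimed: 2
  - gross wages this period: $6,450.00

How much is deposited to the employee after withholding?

Income Tax: taxable = $6,450.00 − 2×$260.00 = $5,930.00
  $231.40 + 17.4% × ($5,930.00 − $2,600.00) = $231.40 + 17.4% × $3,330.00 = $810.82
Medical Insurance Levy: 5% × $6,450.00 = $322.50
Total withheld: $810.82 + $322.50 = $1,133.32
Net pay: $6,450.00 − $1,133.32 = $5,316.68

$5,316.68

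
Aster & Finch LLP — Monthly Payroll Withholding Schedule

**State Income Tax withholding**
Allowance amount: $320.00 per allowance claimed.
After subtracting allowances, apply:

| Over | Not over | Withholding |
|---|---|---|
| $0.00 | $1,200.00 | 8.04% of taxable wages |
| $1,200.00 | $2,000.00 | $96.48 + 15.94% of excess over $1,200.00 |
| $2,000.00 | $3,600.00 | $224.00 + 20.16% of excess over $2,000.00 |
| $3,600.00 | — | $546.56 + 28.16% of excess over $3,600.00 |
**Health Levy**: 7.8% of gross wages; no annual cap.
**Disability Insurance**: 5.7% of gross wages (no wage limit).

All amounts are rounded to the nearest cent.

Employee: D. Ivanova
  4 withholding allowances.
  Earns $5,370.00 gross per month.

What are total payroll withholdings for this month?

$1,409.49

State Income Tax: taxable = $5,370.00 − 4×$320.00 = $4,090.00
  $546.56 + 28.16% × ($4,090.00 − $3,600.00) = $546.56 + 28.16% × $490.00 = $684.54
Health Levy: 7.8% × $5,370.00 = $418.86
Disability Insurance: 5.7% × $5,370.00 = $306.09
Total: $684.54 + $418.86 + $306.09 = $1,409.49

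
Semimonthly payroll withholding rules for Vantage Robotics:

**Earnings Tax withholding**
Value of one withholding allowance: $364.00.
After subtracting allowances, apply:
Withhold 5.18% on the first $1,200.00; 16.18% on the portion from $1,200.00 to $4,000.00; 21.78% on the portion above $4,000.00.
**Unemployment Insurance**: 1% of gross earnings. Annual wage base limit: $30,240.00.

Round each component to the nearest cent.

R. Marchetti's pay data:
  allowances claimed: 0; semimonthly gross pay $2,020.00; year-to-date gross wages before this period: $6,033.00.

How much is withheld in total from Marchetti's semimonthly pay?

Earnings Tax: taxable = $2,020.00
  $62.16 + 16.18% × ($2,020.00 − $1,200.00) = $62.16 + 16.18% × $820.00 = $194.84
Unemployment Insurance: 1% × $2,020.00 = $20.20
Total: $194.84 + $20.20 = $215.04

$215.04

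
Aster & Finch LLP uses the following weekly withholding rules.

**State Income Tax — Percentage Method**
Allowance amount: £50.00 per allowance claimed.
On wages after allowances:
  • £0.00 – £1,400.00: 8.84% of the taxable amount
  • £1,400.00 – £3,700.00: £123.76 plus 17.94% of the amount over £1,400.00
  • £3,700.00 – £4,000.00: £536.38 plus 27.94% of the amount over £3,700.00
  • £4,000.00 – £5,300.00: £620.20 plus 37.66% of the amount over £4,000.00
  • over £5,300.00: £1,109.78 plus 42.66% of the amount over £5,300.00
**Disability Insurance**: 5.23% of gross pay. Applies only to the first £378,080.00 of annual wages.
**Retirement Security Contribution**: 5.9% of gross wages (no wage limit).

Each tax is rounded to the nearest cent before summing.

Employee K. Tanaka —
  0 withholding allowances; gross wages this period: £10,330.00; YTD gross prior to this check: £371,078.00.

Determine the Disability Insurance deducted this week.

£366.20

Disability Insurance: cap £378,080.00 − YTD £371,078.00 = £7,002.00 subject; 5.23% × £7,002.00 = £366.20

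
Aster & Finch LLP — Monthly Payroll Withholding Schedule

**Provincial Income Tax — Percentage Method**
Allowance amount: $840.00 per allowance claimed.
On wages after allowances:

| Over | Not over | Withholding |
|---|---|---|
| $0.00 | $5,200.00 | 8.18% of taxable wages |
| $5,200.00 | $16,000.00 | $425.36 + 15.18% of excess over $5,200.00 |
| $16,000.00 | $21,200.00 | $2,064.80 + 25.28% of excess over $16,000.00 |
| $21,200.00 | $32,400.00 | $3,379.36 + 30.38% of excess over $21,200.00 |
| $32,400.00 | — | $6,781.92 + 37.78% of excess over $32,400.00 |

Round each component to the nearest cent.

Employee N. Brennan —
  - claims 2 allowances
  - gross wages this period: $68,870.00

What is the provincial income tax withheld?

Provincial Income Tax: taxable = $68,870.00 − 2×$840.00 = $67,190.00
  $6,781.92 + 37.78% × ($67,190.00 − $32,400.00) = $6,781.92 + 37.78% × $34,790.00 = $19,925.58

$19,925.58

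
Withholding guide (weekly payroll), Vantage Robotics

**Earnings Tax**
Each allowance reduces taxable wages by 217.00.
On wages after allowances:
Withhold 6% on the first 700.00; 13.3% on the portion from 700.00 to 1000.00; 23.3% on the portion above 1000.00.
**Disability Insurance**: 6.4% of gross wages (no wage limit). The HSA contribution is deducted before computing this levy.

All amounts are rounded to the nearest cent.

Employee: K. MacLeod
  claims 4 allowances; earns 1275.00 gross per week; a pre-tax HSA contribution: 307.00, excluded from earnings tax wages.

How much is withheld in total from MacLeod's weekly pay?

67.95

Earnings Tax: taxable = 1275.00 − 307.00 − 4×217.00 = 100.00
  6% × 100.00 = 6.00
Disability Insurance: 6.4% × 968.00 = 61.95
Total: 6.00 + 61.95 = 67.95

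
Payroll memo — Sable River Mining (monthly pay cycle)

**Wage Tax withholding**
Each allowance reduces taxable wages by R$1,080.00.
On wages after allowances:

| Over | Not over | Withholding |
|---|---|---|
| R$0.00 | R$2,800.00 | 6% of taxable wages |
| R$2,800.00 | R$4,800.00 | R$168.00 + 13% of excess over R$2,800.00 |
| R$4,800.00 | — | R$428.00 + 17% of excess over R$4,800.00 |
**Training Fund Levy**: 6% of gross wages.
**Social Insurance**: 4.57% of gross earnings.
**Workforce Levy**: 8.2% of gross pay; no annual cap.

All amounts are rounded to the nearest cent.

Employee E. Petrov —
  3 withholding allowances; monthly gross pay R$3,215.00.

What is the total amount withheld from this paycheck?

Wage Tax: taxable = R$3,215.00 − 3×R$1,080.00 = R$-25.00
  Taxable ≤ 0 → R$0.00
Training Fund Levy: 6% × R$3,215.00 = R$192.90
Social Insurance: 4.57% × R$3,215.00 = R$146.93
Workforce Levy: 8.2% × R$3,215.00 = R$263.63
Total: R$0.00 + R$192.90 + R$146.93 + R$263.63 = R$603.46

R$603.46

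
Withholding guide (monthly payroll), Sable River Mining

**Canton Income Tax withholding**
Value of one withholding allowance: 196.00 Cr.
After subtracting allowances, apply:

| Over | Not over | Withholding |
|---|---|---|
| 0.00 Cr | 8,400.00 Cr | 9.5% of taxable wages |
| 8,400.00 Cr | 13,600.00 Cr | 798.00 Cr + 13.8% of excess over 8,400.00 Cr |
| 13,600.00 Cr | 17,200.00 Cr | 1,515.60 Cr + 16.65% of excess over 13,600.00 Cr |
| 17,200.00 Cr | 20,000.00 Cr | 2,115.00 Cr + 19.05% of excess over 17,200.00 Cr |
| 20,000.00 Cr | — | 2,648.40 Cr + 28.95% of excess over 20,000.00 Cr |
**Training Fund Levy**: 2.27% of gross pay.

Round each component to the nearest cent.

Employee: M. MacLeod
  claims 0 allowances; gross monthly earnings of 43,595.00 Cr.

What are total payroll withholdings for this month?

10,468.76 Cr

Canton Income Tax: taxable = 43,595.00 Cr
  2,648.40 Cr + 28.95% × (43,595.00 Cr − 20,000.00 Cr) = 2,648.40 Cr + 28.95% × 23,595.00 Cr = 9,479.15 Cr
Training Fund Levy: 2.27% × 43,595.00 Cr = 989.61 Cr
Total: 9,479.15 Cr + 989.61 Cr = 10,468.76 Cr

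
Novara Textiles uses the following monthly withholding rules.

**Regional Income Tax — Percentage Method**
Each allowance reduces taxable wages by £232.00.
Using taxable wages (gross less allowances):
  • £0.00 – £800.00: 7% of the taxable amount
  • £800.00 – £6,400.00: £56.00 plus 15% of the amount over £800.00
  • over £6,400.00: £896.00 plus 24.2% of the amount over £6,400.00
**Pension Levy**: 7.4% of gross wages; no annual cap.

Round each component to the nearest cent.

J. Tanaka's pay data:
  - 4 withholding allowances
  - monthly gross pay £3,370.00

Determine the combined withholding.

£551.68

Regional Income Tax: taxable = £3,370.00 − 4×£232.00 = £2,442.00
  £56.00 + 15% × (£2,442.00 − £800.00) = £56.00 + 15% × £1,642.00 = £302.30
Pension Levy: 7.4% × £3,370.00 = £249.38
Total: £302.30 + £249.38 = £551.68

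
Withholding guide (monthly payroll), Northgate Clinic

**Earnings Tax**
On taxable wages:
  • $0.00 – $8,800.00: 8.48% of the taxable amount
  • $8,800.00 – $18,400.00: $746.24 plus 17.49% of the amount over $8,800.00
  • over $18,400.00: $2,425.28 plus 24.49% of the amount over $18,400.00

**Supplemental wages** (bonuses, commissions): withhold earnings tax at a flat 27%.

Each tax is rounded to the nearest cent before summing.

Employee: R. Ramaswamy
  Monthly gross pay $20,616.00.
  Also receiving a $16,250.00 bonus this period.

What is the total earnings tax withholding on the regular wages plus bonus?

$7,355.48

Earnings Tax: taxable = $20,616.00
  $2,425.28 + 24.49% × ($20,616.00 − $18,400.00) = $2,425.28 + 24.49% × $2,216.00 = $2,967.98
Supplemental (27% flat on bonus): 27% × $16,250.00 = $4,387.50
Total earnings tax: $2,967.98 + $4,387.50 = $7,355.48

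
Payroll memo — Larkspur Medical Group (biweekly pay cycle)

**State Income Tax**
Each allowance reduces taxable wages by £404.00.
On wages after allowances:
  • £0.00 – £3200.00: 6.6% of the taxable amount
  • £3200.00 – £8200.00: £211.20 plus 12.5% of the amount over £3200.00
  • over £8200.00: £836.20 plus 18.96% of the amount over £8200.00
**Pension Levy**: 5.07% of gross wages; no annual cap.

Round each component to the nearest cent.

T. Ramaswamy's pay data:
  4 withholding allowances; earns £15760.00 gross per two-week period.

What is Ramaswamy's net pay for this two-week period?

State Income Tax: taxable = £15760.00 − 4×£404.00 = £14144.00
  £836.20 + 18.96% × (£14144.00 − £8200.00) = £836.20 + 18.96% × £5944.00 = £1963.18
Pension Levy: 5.07% × £15760.00 = £799.03
Total withheld: £1963.18 + £799.03 = £2762.21
Net pay: £15760.00 − £2762.21 = £12997.79

£12997.79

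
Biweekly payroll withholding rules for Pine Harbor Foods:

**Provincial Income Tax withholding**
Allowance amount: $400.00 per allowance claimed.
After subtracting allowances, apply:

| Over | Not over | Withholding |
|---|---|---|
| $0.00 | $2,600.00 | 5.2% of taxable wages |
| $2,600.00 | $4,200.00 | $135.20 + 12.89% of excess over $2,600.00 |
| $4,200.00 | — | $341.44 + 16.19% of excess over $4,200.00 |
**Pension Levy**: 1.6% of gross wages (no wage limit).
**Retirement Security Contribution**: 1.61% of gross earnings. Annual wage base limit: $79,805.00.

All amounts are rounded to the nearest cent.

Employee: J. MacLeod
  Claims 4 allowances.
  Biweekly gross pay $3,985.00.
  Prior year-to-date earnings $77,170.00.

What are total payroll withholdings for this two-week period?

$230.20

Provincial Income Tax: taxable = $3,985.00 − 4×$400.00 = $2,385.00
  5.2% × $2,385.00 = $124.02
Pension Levy: 1.6% × $3,985.00 = $63.76
Retirement Security Contribution: cap $79,805.00 − YTD $77,170.00 = $2,635.00 subject; 1.61% × $2,635.00 = $42.42
Total: $124.02 + $63.76 + $42.42 = $230.20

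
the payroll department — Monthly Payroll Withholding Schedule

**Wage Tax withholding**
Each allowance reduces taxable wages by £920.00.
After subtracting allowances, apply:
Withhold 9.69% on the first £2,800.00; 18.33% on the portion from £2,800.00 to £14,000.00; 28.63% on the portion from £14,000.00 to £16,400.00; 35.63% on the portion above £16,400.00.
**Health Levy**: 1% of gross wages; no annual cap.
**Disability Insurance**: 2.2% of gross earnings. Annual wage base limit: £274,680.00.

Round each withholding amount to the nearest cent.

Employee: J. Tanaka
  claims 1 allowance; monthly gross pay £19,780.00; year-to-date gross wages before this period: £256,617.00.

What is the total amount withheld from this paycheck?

£4,483.09

Wage Tax: taxable = £19,780.00 − 1×£920.00 = £18,860.00
  £3,011.40 + 35.63% × (£18,860.00 − £16,400.00) = £3,011.40 + 35.63% × £2,460.00 = £3,887.90
Health Levy: 1% × £19,780.00 = £197.80
Disability Insurance: cap £274,680.00 − YTD £256,617.00 = £18,063.00 subject; 2.2% × £18,063.00 = £397.39
Total: £3,887.90 + £197.80 + £397.39 = £4,483.09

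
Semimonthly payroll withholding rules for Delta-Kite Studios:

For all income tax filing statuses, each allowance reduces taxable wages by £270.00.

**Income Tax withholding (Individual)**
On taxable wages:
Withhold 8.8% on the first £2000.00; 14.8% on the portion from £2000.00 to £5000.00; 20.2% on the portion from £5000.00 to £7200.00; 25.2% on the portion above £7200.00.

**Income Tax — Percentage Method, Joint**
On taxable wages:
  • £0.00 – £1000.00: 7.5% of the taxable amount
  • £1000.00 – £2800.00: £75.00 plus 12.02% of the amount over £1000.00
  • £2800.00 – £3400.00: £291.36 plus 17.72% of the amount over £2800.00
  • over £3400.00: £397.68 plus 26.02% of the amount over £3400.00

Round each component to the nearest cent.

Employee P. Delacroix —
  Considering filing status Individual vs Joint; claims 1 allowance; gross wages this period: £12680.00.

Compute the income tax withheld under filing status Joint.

Income Tax (Joint): taxable = £12680.00 − 1×£270.00 = £12410.00
  £397.68 + 26.02% × (£12410.00 − £3400.00) = £397.68 + 26.02% × £9010.00 = £2742.08

£2742.08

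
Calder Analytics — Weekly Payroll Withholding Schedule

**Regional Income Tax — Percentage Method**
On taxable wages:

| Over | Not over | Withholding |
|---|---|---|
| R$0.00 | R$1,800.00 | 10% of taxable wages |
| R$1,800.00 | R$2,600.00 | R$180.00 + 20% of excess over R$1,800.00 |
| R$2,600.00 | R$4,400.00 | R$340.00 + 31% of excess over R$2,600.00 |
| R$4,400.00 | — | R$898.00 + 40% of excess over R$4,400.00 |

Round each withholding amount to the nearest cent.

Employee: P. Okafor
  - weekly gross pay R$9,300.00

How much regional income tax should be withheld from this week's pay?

R$2,858.00

Regional Income Tax: taxable = R$9,300.00
  R$898.00 + 40% × (R$9,300.00 − R$4,400.00) = R$898.00 + 40% × R$4,900.00 = R$2,858.00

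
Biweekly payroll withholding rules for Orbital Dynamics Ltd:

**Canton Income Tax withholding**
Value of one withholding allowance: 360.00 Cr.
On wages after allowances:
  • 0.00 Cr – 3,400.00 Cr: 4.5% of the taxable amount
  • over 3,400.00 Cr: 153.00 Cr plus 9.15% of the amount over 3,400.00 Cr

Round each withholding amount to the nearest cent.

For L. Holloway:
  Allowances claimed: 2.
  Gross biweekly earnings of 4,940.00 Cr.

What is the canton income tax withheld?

228.03 Cr

Canton Income Tax: taxable = 4,940.00 Cr − 2×360.00 Cr = 4,220.00 Cr
  153.00 Cr + 9.15% × (4,220.00 Cr − 3,400.00 Cr) = 153.00 Cr + 9.15% × 820.00 Cr = 228.03 Cr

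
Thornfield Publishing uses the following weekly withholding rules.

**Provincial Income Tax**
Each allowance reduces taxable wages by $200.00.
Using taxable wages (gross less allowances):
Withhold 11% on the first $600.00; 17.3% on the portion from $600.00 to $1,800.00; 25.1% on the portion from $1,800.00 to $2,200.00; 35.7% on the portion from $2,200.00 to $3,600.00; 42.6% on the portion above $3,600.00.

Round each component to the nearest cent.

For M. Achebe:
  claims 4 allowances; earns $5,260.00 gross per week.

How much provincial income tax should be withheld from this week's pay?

$1,240.16

Provincial Income Tax: taxable = $5,260.00 − 4×$200.00 = $4,460.00
  $873.80 + 42.6% × ($4,460.00 − $3,600.00) = $873.80 + 42.6% × $860.00 = $1,240.16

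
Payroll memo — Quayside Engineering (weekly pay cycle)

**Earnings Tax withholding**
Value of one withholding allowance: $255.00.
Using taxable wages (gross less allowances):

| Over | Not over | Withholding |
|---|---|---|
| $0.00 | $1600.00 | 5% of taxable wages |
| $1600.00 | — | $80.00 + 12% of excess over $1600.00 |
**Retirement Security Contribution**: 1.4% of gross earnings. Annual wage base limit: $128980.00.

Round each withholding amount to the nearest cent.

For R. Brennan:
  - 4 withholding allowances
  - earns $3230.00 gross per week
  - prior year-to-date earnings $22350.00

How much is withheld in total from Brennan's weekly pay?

Earnings Tax: taxable = $3230.00 − 4×$255.00 = $2210.00
  $80.00 + 12% × ($2210.00 − $1600.00) = $80.00 + 12% × $610.00 = $153.20
Retirement Security Contribution: 1.4% × $3230.00 = $45.22
Total: $153.20 + $45.22 = $198.42

$198.42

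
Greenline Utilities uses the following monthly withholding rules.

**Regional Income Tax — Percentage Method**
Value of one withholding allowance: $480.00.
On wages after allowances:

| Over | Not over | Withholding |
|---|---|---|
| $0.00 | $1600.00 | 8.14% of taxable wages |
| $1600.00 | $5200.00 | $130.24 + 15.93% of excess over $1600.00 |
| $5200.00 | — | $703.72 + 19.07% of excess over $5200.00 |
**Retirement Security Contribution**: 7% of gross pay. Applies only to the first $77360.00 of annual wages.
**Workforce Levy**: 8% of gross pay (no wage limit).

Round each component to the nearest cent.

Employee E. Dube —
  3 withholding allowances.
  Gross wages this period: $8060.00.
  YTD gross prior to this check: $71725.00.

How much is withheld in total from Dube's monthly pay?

Regional Income Tax: taxable = $8060.00 − 3×$480.00 = $6620.00
  $703.72 + 19.07% × ($6620.00 − $5200.00) = $703.72 + 19.07% × $1420.00 = $974.51
Retirement Security Contribution: cap $77360.00 − YTD $71725.00 = $5635.00 subject; 7% × $5635.00 = $394.45
Workforce Levy: 8% × $8060.00 = $644.80
Total: $974.51 + $394.45 + $644.80 = $2013.76

$2013.76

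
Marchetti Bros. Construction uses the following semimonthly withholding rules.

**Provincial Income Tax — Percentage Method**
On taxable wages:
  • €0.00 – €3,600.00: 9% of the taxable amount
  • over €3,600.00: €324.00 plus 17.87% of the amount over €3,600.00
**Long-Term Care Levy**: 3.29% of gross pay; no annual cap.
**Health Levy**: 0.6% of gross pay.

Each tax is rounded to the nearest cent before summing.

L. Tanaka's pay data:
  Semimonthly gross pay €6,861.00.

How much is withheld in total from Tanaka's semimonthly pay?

€1,173.64

Provincial Income Tax: taxable = €6,861.00
  €324.00 + 17.87% × (€6,861.00 − €3,600.00) = €324.00 + 17.87% × €3,261.00 = €906.74
Long-Term Care Levy: 3.29% × €6,861.00 = €225.73
Health Levy: 0.6% × €6,861.00 = €41.17
Total: €906.74 + €225.73 + €41.17 = €1,173.64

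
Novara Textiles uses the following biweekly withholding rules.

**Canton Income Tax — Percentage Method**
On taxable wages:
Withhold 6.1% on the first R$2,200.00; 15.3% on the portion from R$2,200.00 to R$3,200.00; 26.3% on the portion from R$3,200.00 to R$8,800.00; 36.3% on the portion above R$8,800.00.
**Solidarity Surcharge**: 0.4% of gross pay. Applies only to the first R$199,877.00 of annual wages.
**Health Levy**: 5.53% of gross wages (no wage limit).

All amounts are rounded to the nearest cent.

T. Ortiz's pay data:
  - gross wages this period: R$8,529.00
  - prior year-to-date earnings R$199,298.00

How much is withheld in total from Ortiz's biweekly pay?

R$2,162.70

Canton Income Tax: taxable = R$8,529.00
  R$287.20 + 26.3% × (R$8,529.00 − R$3,200.00) = R$287.20 + 26.3% × R$5,329.00 = R$1,688.73
Solidarity Surcharge: cap R$199,877.00 − YTD R$199,298.00 = R$579.00 subject; 0.4% × R$579.00 = R$2.32
Health Levy: 5.53% × R$8,529.00 = R$471.65
Total: R$1,688.73 + R$2.32 + R$471.65 = R$2,162.70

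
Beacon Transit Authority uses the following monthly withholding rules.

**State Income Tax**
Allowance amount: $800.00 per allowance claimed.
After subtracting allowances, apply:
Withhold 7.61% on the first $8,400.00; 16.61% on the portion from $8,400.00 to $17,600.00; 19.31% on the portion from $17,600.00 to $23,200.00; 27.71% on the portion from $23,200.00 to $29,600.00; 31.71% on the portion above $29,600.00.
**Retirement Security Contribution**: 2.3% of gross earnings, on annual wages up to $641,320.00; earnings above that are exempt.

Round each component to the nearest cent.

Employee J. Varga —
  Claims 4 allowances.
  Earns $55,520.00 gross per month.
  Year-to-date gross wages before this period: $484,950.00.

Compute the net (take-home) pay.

$42,016.37

State Income Tax: taxable = $55,520.00 − 4×$800.00 = $52,320.00
  $5,022.16 + 31.71% × ($52,320.00 − $29,600.00) = $5,022.16 + 31.71% × $22,720.00 = $12,226.67
Retirement Security Contribution: 2.3% × $55,520.00 = $1,276.96
Total withheld: $12,226.67 + $1,276.96 = $13,503.63
Net pay: $55,520.00 − $13,503.63 = $42,016.37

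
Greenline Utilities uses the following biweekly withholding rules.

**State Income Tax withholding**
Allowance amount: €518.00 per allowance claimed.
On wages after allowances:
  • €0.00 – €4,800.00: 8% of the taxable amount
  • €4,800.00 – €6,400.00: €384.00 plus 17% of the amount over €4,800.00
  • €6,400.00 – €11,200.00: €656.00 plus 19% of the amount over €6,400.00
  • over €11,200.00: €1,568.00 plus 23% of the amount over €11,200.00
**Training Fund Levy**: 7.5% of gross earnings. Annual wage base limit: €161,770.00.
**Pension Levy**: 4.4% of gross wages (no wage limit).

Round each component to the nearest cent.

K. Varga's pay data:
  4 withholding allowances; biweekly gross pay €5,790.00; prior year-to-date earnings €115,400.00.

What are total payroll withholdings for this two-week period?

State Income Tax: taxable = €5,790.00 − 4×€518.00 = €3,718.00
  8% × €3,718.00 = €297.44
Training Fund Levy: 7.5% × €5,790.00 = €434.25
Pension Levy: 4.4% × €5,790.00 = €254.76
Total: €297.44 + €434.25 + €254.76 = €986.45

€986.45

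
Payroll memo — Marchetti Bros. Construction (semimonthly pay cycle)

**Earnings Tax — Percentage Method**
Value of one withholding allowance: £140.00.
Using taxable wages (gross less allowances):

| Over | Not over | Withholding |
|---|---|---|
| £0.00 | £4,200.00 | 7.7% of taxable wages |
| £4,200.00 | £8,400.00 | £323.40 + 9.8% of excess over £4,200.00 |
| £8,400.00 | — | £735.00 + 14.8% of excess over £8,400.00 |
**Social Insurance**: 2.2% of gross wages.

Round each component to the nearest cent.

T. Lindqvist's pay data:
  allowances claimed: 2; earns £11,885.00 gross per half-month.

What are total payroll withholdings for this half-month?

£1,470.81

Earnings Tax: taxable = £11,885.00 − 2×£140.00 = £11,605.00
  £735.00 + 14.8% × (£11,605.00 − £8,400.00) = £735.00 + 14.8% × £3,205.00 = £1,209.34
Social Insurance: 2.2% × £11,885.00 = £261.47
Total: £1,209.34 + £261.47 = £1,470.81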